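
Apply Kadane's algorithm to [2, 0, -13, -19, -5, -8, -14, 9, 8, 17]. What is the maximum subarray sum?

Using Kadane's algorithm on [2, 0, -13, -19, -5, -8, -14, 9, 8, 17]:

Scanning through the array:
Position 1 (value 0): max_ending_here = 2, max_so_far = 2
Position 2 (value -13): max_ending_here = -11, max_so_far = 2
Position 3 (value -19): max_ending_here = -19, max_so_far = 2
Position 4 (value -5): max_ending_here = -5, max_so_far = 2
Position 5 (value -8): max_ending_here = -8, max_so_far = 2
Position 6 (value -14): max_ending_here = -14, max_so_far = 2
Position 7 (value 9): max_ending_here = 9, max_so_far = 9
Position 8 (value 8): max_ending_here = 17, max_so_far = 17
Position 9 (value 17): max_ending_here = 34, max_so_far = 34

Maximum subarray: [9, 8, 17]
Maximum sum: 34

The maximum subarray is [9, 8, 17] with sum 34. This subarray runs from index 7 to index 9.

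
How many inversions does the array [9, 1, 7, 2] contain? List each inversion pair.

Finding inversions in [9, 1, 7, 2]:

(0, 1): arr[0]=9 > arr[1]=1
(0, 2): arr[0]=9 > arr[2]=7
(0, 3): arr[0]=9 > arr[3]=2
(2, 3): arr[2]=7 > arr[3]=2

Total inversions: 4

The array has 4 inversion(s): (0,1), (0,2), (0,3), (2,3). Each pair (i,j) satisfies i < j and arr[i] > arr[j].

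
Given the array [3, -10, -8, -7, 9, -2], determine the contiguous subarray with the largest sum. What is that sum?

Using Kadane's algorithm on [3, -10, -8, -7, 9, -2]:

Scanning through the array:
Position 1 (value -10): max_ending_here = -7, max_so_far = 3
Position 2 (value -8): max_ending_here = -8, max_so_far = 3
Position 3 (value -7): max_ending_here = -7, max_so_far = 3
Position 4 (value 9): max_ending_here = 9, max_so_far = 9
Position 5 (value -2): max_ending_here = 7, max_so_far = 9

Maximum subarray: [9]
Maximum sum: 9

The maximum subarray is [9] with sum 9. This subarray runs from index 4 to index 4.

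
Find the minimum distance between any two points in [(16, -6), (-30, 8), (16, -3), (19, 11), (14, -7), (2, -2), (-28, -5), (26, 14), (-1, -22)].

Computing all pairwise distances among 9 points:

d((16, -6), (-30, 8)) = 48.0833
d((16, -6), (16, -3)) = 3.0
d((16, -6), (19, 11)) = 17.2627
d((16, -6), (14, -7)) = 2.2361 <-- minimum
d((16, -6), (2, -2)) = 14.5602
d((16, -6), (-28, -5)) = 44.0114
d((16, -6), (26, 14)) = 22.3607
d((16, -6), (-1, -22)) = 23.3452
d((-30, 8), (16, -3)) = 47.2969
d((-30, 8), (19, 11)) = 49.0918
d((-30, 8), (14, -7)) = 46.4866
d((-30, 8), (2, -2)) = 33.5261
d((-30, 8), (-28, -5)) = 13.1529
d((-30, 8), (26, 14)) = 56.3205
d((-30, 8), (-1, -22)) = 41.7253
d((16, -3), (19, 11)) = 14.3178
d((16, -3), (14, -7)) = 4.4721
d((16, -3), (2, -2)) = 14.0357
d((16, -3), (-28, -5)) = 44.0454
d((16, -3), (26, 14)) = 19.7231
d((16, -3), (-1, -22)) = 25.4951
d((19, 11), (14, -7)) = 18.6815
d((19, 11), (2, -2)) = 21.4009
d((19, 11), (-28, -5)) = 49.6488
d((19, 11), (26, 14)) = 7.6158
d((19, 11), (-1, -22)) = 38.5876
d((14, -7), (2, -2)) = 13.0
d((14, -7), (-28, -5)) = 42.0476
d((14, -7), (26, 14)) = 24.1868
d((14, -7), (-1, -22)) = 21.2132
d((2, -2), (-28, -5)) = 30.1496
d((2, -2), (26, 14)) = 28.8444
d((2, -2), (-1, -22)) = 20.2237
d((-28, -5), (26, 14)) = 57.2451
d((-28, -5), (-1, -22)) = 31.9061
d((26, 14), (-1, -22)) = 45.0

Closest pair: (16, -6) and (14, -7) with distance 2.2361

The closest pair is (16, -6) and (14, -7) with Euclidean distance 2.2361. For 9 points, brute-force pairwise comparison is shown above. For large n, the divide-and-conquer algorithm (sort by x, recurse on halves, check the dividing strip) achieves O(n log n).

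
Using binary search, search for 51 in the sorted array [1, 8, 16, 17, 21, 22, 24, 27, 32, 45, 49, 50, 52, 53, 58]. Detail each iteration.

Binary search for 51 in [1, 8, 16, 17, 21, 22, 24, 27, 32, 45, 49, 50, 52, 53, 58]:

lo=0, hi=14, mid=7, arr[mid]=27 -> 27 < 51, search right half
lo=8, hi=14, mid=11, arr[mid]=50 -> 50 < 51, search right half
lo=12, hi=14, mid=13, arr[mid]=53 -> 53 > 51, search left half
lo=12, hi=12, mid=12, arr[mid]=52 -> 52 > 51, search left half
lo=12 > hi=11, target 51 not found

Binary search determines that 51 is not in the array after 4 comparisons. The search space was exhausted without finding the target.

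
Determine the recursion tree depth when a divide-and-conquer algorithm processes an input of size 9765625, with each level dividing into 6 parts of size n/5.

For divide and conquer with division factor 5:

Problem sizes at each level:
Level 0: 9765625
Level 1: 1953125
Level 2: 390625
Level 3: 78125
Level 4: 15625
Level 5: 3125
Level 6: 625
Level 7: 125
Level 8: 25
Level 9: 5
Level 10: 1

The root is level 0 and the size-1 base case is level 10 (the tree spans levels 0 through 10, i.e. 11 levels counting the root), so the depth is the number of divisions: log_5(9765625) = 10

The recursion tree depth is log_5(9765625) = 10. At each level, the problem size is divided by 5, so it takes 10 divisions to reduce to a base case of size 1. The algorithm makes 6 recursive calls at each level.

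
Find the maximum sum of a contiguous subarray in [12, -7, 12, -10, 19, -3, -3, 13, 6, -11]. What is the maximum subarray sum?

Using Kadane's algorithm on [12, -7, 12, -10, 19, -3, -3, 13, 6, -11]:

Scanning through the array:
Position 1 (value -7): max_ending_here = 5, max_so_far = 12
Position 2 (value 12): max_ending_here = 17, max_so_far = 17
Position 3 (value -10): max_ending_here = 7, max_so_far = 17
Position 4 (value 19): max_ending_here = 26, max_so_far = 26
Position 5 (value -3): max_ending_here = 23, max_so_far = 26
Position 6 (value -3): max_ending_here = 20, max_so_far = 26
Position 7 (value 13): max_ending_here = 33, max_so_far = 33
Position 8 (value 6): max_ending_here = 39, max_so_far = 39
Position 9 (value -11): max_ending_here = 28, max_so_far = 39

Maximum subarray: [12, -7, 12, -10, 19, -3, -3, 13, 6]
Maximum sum: 39

The maximum subarray is [12, -7, 12, -10, 19, -3, -3, 13, 6] with sum 39. This subarray runs from index 0 to index 8.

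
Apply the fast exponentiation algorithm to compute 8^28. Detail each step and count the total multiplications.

Computing 8^28 by squaring (build up from 8^1; each line after the first costs one multiplication):

8^1 = 8
8^2 = (8^1)^2 = 8^2 = 64
8^3 = 8 * 8^2 = 8 * 64 = 512
8^6 = (8^3)^2 = 512^2 = 262144
8^7 = 8 * 8^6 = 8 * 262144 = 2097152
8^14 = (8^7)^2 = 2097152^2 = 4398046511104
8^28 = (8^14)^2 = 4398046511104^2 = 19342813113834066795298816

Result: 19342813113834066795298816
Multiplications needed: 6 (6 lines after 8^1)

8^28 = 19342813113834066795298816. Using exponentiation by squaring, this requires 6 multiplications. The key idea: if the exponent is even, square the half-power; if odd, multiply by the base once.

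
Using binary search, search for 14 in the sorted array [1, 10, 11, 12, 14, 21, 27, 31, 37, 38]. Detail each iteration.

Binary search for 14 in [1, 10, 11, 12, 14, 21, 27, 31, 37, 38]:

lo=0, hi=9, mid=4, arr[mid]=14 -> Found target at index 4!

Binary search finds 14 at index 4 after 1 comparisons. The search repeatedly halves the search space by comparing with the middle element.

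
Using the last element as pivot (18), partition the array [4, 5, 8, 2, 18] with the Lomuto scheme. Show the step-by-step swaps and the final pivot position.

Lomuto partition with pivot = 18:

Initial array: [4, 5, 8, 2, 18]

arr[0]=4 <= 18: swap with position 0, array becomes [4, 5, 8, 2, 18]
arr[1]=5 <= 18: swap with position 1, array becomes [4, 5, 8, 2, 18]
arr[2]=8 <= 18: swap with position 2, array becomes [4, 5, 8, 2, 18]
arr[3]=2 <= 18: swap with position 3, array becomes [4, 5, 8, 2, 18]

Place pivot at position 4: [4, 5, 8, 2, 18]
Pivot position: 4

After partitioning with pivot 18, the array becomes [4, 5, 8, 2, 18]. The pivot is placed at index 4. All elements to the left of the pivot are <= 18, and all elements to the right are > 18.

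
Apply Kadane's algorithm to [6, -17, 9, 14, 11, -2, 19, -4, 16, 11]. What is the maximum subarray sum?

Using Kadane's algorithm on [6, -17, 9, 14, 11, -2, 19, -4, 16, 11]:

Scanning through the array:
Position 1 (value -17): max_ending_here = -11, max_so_far = 6
Position 2 (value 9): max_ending_here = 9, max_so_far = 9
Position 3 (value 14): max_ending_here = 23, max_so_far = 23
Position 4 (value 11): max_ending_here = 34, max_so_far = 34
Position 5 (value -2): max_ending_here = 32, max_so_far = 34
Position 6 (value 19): max_ending_here = 51, max_so_far = 51
Position 7 (value -4): max_ending_here = 47, max_so_far = 51
Position 8 (value 16): max_ending_here = 63, max_so_far = 63
Position 9 (value 11): max_ending_here = 74, max_so_far = 74

Maximum subarray: [9, 14, 11, -2, 19, -4, 16, 11]
Maximum sum: 74

The maximum subarray is [9, 14, 11, -2, 19, -4, 16, 11] with sum 74. This subarray runs from index 2 to index 9.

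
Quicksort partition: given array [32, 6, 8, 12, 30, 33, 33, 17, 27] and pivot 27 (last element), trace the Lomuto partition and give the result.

Lomuto partition with pivot = 27:

Initial array: [32, 6, 8, 12, 30, 33, 33, 17, 27]

arr[0]=32 > 27: no swap
arr[1]=6 <= 27: swap with position 0, array becomes [6, 32, 8, 12, 30, 33, 33, 17, 27]
arr[2]=8 <= 27: swap with position 1, array becomes [6, 8, 32, 12, 30, 33, 33, 17, 27]
arr[3]=12 <= 27: swap with position 2, array becomes [6, 8, 12, 32, 30, 33, 33, 17, 27]
arr[4]=30 > 27: no swap
arr[5]=33 > 27: no swap
arr[6]=33 > 27: no swap
arr[7]=17 <= 27: swap with position 3, array becomes [6, 8, 12, 17, 30, 33, 33, 32, 27]

Place pivot at position 4: [6, 8, 12, 17, 27, 33, 33, 32, 30]
Pivot position: 4

After partitioning with pivot 27, the array becomes [6, 8, 12, 17, 27, 33, 33, 32, 30]. The pivot is placed at index 4. All elements to the left of the pivot are <= 27, and all elements to the right are > 27.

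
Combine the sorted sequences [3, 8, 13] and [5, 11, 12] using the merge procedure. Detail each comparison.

Merging process:

Compare 3 vs 5: take 3 from left. Merged: [3]
Compare 8 vs 5: take 5 from right. Merged: [3, 5]
Compare 8 vs 11: take 8 from left. Merged: [3, 5, 8]
Compare 13 vs 11: take 11 from right. Merged: [3, 5, 8, 11]
Compare 13 vs 12: take 12 from right. Merged: [3, 5, 8, 11, 12]
Append remaining from left: [13]. Merged: [3, 5, 8, 11, 12, 13]

Final merged array: [3, 5, 8, 11, 12, 13]
Total comparisons: 5

The merged array is [3, 5, 8, 11, 12, 13], requiring 5 comparisons. The merge step runs in O(n) time where n is the total number of elements.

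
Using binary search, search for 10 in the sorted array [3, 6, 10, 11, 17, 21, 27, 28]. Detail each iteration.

Binary search for 10 in [3, 6, 10, 11, 17, 21, 27, 28]:

lo=0, hi=7, mid=3, arr[mid]=11 -> 11 > 10, search left half
lo=0, hi=2, mid=1, arr[mid]=6 -> 6 < 10, search right half
lo=2, hi=2, mid=2, arr[mid]=10 -> Found target at index 2!

Binary search finds 10 at index 2 after 3 comparisons. The search repeatedly halves the search space by comparing with the middle element.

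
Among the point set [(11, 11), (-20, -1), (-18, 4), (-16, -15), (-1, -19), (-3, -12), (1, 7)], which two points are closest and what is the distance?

Computing all pairwise distances among 7 points:

d((11, 11), (-20, -1)) = 33.2415
d((11, 11), (-18, 4)) = 29.8329
d((11, 11), (-16, -15)) = 37.4833
d((11, 11), (-1, -19)) = 32.311
d((11, 11), (-3, -12)) = 26.9258
d((11, 11), (1, 7)) = 10.7703
d((-20, -1), (-18, 4)) = 5.3852 <-- minimum
d((-20, -1), (-16, -15)) = 14.5602
d((-20, -1), (-1, -19)) = 26.1725
d((-20, -1), (-3, -12)) = 20.2485
d((-20, -1), (1, 7)) = 22.4722
d((-18, 4), (-16, -15)) = 19.105
d((-18, 4), (-1, -19)) = 28.6007
d((-18, 4), (-3, -12)) = 21.9317
d((-18, 4), (1, 7)) = 19.2354
d((-16, -15), (-1, -19)) = 15.5242
d((-16, -15), (-3, -12)) = 13.3417
d((-16, -15), (1, 7)) = 27.8029
d((-1, -19), (-3, -12)) = 7.2801
d((-1, -19), (1, 7)) = 26.0768
d((-3, -12), (1, 7)) = 19.4165

Closest pair: (-20, -1) and (-18, 4) with distance 5.3852

The closest pair is (-20, -1) and (-18, 4) with Euclidean distance 5.3852. For 7 points, brute-force pairwise comparison is shown above. For large n, the divide-and-conquer algorithm (sort by x, recurse on halves, check the dividing strip) achieves O(n log n).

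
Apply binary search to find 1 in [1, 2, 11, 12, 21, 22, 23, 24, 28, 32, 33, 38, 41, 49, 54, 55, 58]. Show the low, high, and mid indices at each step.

Binary search for 1 in [1, 2, 11, 12, 21, 22, 23, 24, 28, 32, 33, 38, 41, 49, 54, 55, 58]:

lo=0, hi=16, mid=8, arr[mid]=28 -> 28 > 1, search left half
lo=0, hi=7, mid=3, arr[mid]=12 -> 12 > 1, search left half
lo=0, hi=2, mid=1, arr[mid]=2 -> 2 > 1, search left half
lo=0, hi=0, mid=0, arr[mid]=1 -> Found target at index 0!

Binary search finds 1 at index 0 after 4 comparisons. The search repeatedly halves the search space by comparing with the middle element.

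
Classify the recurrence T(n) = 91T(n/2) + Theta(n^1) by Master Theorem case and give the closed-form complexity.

Master Theorem for T(n) = 91T(n/2) + O(n^1):

a = 91, b = 2, c = 1
log_b(a) = log_2(91) = 6.5078

Case 1: c = 1 < log_2(91) = 6.5078
T(n) = O(n^(log_2 91))

For T(n) = 91T(n/2) + O(n^1): log_2(91) = 6.5078. This is Case 1 of the Master Theorem (c < log_b(a), work dominated by leaves), giving O(n^(log_2 91)).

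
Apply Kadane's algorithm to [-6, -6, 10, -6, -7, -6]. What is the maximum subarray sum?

Using Kadane's algorithm on [-6, -6, 10, -6, -7, -6]:

Scanning through the array:
Position 1 (value -6): max_ending_here = -6, max_so_far = -6
Position 2 (value 10): max_ending_here = 10, max_so_far = 10
Position 3 (value -6): max_ending_here = 4, max_so_far = 10
Position 4 (value -7): max_ending_here = -3, max_so_far = 10
Position 5 (value -6): max_ending_here = -6, max_so_far = 10

Maximum subarray: [10]
Maximum sum: 10

The maximum subarray is [10] with sum 10. This subarray runs from index 2 to index 2.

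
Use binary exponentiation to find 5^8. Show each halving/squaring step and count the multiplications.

Computing 5^8 by squaring (build up from 5^1; each line after the first costs one multiplication):

5^1 = 5
5^2 = (5^1)^2 = 5^2 = 25
5^4 = (5^2)^2 = 25^2 = 625
5^8 = (5^4)^2 = 625^2 = 390625

Result: 390625
Multiplications needed: 3 (3 lines after 5^1)

5^8 = 390625. Using exponentiation by squaring, this requires 3 multiplications. The key idea: if the exponent is even, square the half-power; if odd, multiply by the base once.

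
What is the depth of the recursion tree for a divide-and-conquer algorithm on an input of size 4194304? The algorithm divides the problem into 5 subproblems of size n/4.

For divide and conquer with division factor 4:

Problem sizes at each level:
Level 0: 4194304
Level 1: 1048576
Level 2: 262144
Level 3: 65536
Level 4: 16384
Level 5: 4096
Level 6: 1024
Level 7: 256
Level 8: 64
Level 9: 16
Level 10: 4
Level 11: 1

The root is level 0 and the size-1 base case is level 11 (the tree spans levels 0 through 11, i.e. 12 levels counting the root), so the depth is the number of divisions: log_4(4194304) = 11

The recursion tree depth is log_4(4194304) = 11. At each level, the problem size is divided by 4, so it takes 11 divisions to reduce to a base case of size 1. The algorithm makes 5 recursive calls at each level.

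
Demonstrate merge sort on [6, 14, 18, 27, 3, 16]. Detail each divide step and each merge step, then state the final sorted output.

Merge sort trace:

Split: [6, 14, 18, 27, 3, 16] -> [6, 14, 18] and [27, 3, 16]
  Split: [6, 14, 18] -> [6] and [14, 18]
    Split: [14, 18] -> [14] and [18]
    Merge: [14] + [18] -> [14, 18]
  Merge: [6] + [14, 18] -> [6, 14, 18]
  Split: [27, 3, 16] -> [27] and [3, 16]
    Split: [3, 16] -> [3] and [16]
    Merge: [3] + [16] -> [3, 16]
  Merge: [27] + [3, 16] -> [3, 16, 27]
Merge: [6, 14, 18] + [3, 16, 27] -> [3, 6, 14, 16, 18, 27]

Final sorted array: [3, 6, 14, 16, 18, 27]

The merge sort proceeds by recursively splitting the array and merging sorted halves.
After all merges, the sorted array is [3, 6, 14, 16, 18, 27].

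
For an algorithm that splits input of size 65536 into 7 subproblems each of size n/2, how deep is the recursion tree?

For divide and conquer with division factor 2:

Problem sizes at each level:
Level 0: 65536
Level 1: 32768
Level 2: 16384
Level 3: 8192
Level 4: 4096
Level 5: 2048
Level 6: 1024
Level 7: 512
Level 8: 256
Level 9: 128
Level 10: 64
Level 11: 32
Level 12: 16
Level 13: 8
Level 14: 4
Level 15: 2
Level 16: 1

The root is level 0 and the size-1 base case is level 16 (the tree spans levels 0 through 16, i.e. 17 levels counting the root), so the depth is the number of divisions: log_2(65536) = 16

The recursion tree depth is log_2(65536) = 16. At each level, the problem size is divided by 2, so it takes 16 divisions to reduce to a base case of size 1. The algorithm makes 7 recursive calls at each level.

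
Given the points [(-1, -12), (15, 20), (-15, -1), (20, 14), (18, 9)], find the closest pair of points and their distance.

Computing all pairwise distances among 5 points:

d((-1, -12), (15, 20)) = 35.7771
d((-1, -12), (-15, -1)) = 17.8045
d((-1, -12), (20, 14)) = 33.4215
d((-1, -12), (18, 9)) = 28.3196
d((15, 20), (-15, -1)) = 36.6197
d((15, 20), (20, 14)) = 7.8102
d((15, 20), (18, 9)) = 11.4018
d((-15, -1), (20, 14)) = 38.0789
d((-15, -1), (18, 9)) = 34.4819
d((20, 14), (18, 9)) = 5.3852 <-- minimum

Closest pair: (20, 14) and (18, 9) with distance 5.3852

The closest pair is (20, 14) and (18, 9) with Euclidean distance 5.3852. For 5 points, brute-force pairwise comparison is shown above. For large n, the divide-and-conquer algorithm (sort by x, recurse on halves, check the dividing strip) achieves O(n log n).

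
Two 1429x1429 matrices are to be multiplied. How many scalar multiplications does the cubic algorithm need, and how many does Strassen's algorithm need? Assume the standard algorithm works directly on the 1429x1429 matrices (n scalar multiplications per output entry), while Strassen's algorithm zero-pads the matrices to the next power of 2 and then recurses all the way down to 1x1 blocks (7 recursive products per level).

Matrix multiplication for 1429x1429 matrices:

Strassen's algorithm requires power-of-2 dimensions. Pad 1429x1429 to 2048x2048 (next power of 2).

Standard algorithm: 1429^3 = 2918076589 multiplications
Strassen's algorithm: 7^(log2(2048)) = 7^11 = 1977326743 multiplications
Savings: 2918076589 - 1977326743 = 940749846 multiplications

Standard: 2918076589 multiplications (1429^3). Strassen: 1977326743 multiplications (7^11, after padding to 2048x2048). Strassen reduces 8 recursive multiplications to 7 at each level.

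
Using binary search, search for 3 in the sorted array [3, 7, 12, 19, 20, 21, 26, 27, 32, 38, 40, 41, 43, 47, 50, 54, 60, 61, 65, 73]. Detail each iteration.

Binary search for 3 in [3, 7, 12, 19, 20, 21, 26, 27, 32, 38, 40, 41, 43, 47, 50, 54, 60, 61, 65, 73]:

lo=0, hi=19, mid=9, arr[mid]=38 -> 38 > 3, search left half
lo=0, hi=8, mid=4, arr[mid]=20 -> 20 > 3, search left half
lo=0, hi=3, mid=1, arr[mid]=7 -> 7 > 3, search left half
lo=0, hi=0, mid=0, arr[mid]=3 -> Found target at index 0!

Binary search finds 3 at index 0 after 4 comparisons. The search repeatedly halves the search space by comparing with the middle element.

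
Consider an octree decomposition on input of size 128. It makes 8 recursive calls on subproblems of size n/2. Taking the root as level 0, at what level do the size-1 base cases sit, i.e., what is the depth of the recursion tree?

For divide and conquer with division factor 2:

Problem sizes at each level:
Level 0: 128
Level 1: 64
Level 2: 32
Level 3: 16
Level 4: 8
Level 5: 4
Level 6: 2
Level 7: 1

The root is level 0 and the size-1 base case is level 7 (the tree spans levels 0 through 7, i.e. 8 levels counting the root), so the depth is the number of divisions: log_2(128) = 7

The recursion tree depth is log_2(128) = 7. At each level, the problem size is divided by 2, so it takes 7 divisions to reduce to a base case of size 1. The algorithm makes 8 recursive calls at each level.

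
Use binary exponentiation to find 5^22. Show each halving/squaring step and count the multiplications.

Computing 5^22 by squaring (build up from 5^1; each line after the first costs one multiplication):

5^1 = 5
5^2 = (5^1)^2 = 5^2 = 25
5^4 = (5^2)^2 = 25^2 = 625
5^5 = 5 * 5^4 = 5 * 625 = 3125
5^10 = (5^5)^2 = 3125^2 = 9765625
5^11 = 5 * 5^10 = 5 * 9765625 = 48828125
5^22 = (5^11)^2 = 48828125^2 = 2384185791015625

Result: 2384185791015625
Multiplications needed: 6 (6 lines after 5^1)

5^22 = 2384185791015625. Using exponentiation by squaring, this requires 6 multiplications. The key idea: if the exponent is even, square the half-power; if odd, multiply by the base once.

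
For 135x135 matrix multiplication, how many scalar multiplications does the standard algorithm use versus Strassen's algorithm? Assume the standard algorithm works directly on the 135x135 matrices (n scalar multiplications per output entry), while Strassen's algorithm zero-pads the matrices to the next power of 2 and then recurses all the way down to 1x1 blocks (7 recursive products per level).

Matrix multiplication for 135x135 matrices:

Strassen's algorithm requires power-of-2 dimensions. Pad 135x135 to 256x256 (next power of 2).

Standard algorithm: 135^3 = 2460375 multiplications
Strassen's algorithm: 7^(log2(256)) = 7^8 = 5764801 multiplications
Difference: 2460375 - 5764801 = -3304426 (Strassen uses MORE here due to padding overhead — for small or just-over-power-of-2 n, padding can outweigh the per-level savings)

Standard: 2460375 multiplications (135^3). Strassen: 5764801 multiplications (7^8, after padding to 256x256). Strassen reduces 8 recursive multiplications to 7 at each level.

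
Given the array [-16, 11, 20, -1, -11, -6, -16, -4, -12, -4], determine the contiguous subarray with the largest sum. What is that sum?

Using Kadane's algorithm on [-16, 11, 20, -1, -11, -6, -16, -4, -12, -4]:

Scanning through the array:
Position 1 (value 11): max_ending_here = 11, max_so_far = 11
Position 2 (value 20): max_ending_here = 31, max_so_far = 31
Position 3 (value -1): max_ending_here = 30, max_so_far = 31
Position 4 (value -11): max_ending_here = 19, max_so_far = 31
Position 5 (value -6): max_ending_here = 13, max_so_far = 31
Position 6 (value -16): max_ending_here = -3, max_so_far = 31
Position 7 (value -4): max_ending_here = -4, max_so_far = 31
Position 8 (value -12): max_ending_here = -12, max_so_far = 31
Position 9 (value -4): max_ending_here = -4, max_so_far = 31

Maximum subarray: [11, 20]
Maximum sum: 31

The maximum subarray is [11, 20] with sum 31. This subarray runs from index 1 to index 2.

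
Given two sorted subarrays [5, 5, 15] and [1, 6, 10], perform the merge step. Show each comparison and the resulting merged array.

Merging process:

Compare 5 vs 1: take 1 from right. Merged: [1]
Compare 5 vs 6: take 5 from left. Merged: [1, 5]
Compare 5 vs 6: take 5 from left. Merged: [1, 5, 5]
Compare 15 vs 6: take 6 from right. Merged: [1, 5, 5, 6]
Compare 15 vs 10: take 10 from right. Merged: [1, 5, 5, 6, 10]
Append remaining from left: [15]. Merged: [1, 5, 5, 6, 10, 15]

Final merged array: [1, 5, 5, 6, 10, 15]
Total comparisons: 5

The merged array is [1, 5, 5, 6, 10, 15], requiring 5 comparisons. The merge step runs in O(n) time where n is the total number of elements.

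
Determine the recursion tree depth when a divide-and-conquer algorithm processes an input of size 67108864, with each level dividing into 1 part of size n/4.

For divide and conquer with division factor 4:

Problem sizes at each level:
Level 0: 67108864
Level 1: 16777216
Level 2: 4194304
Level 3: 1048576
Level 4: 262144
Level 5: 65536
Level 6: 16384
Level 7: 4096
Level 8: 1024
Level 9: 256
Level 10: 64
Level 11: 16
Level 12: 4
Level 13: 1

The root is level 0 and the size-1 base case is level 13 (the tree spans levels 0 through 13, i.e. 14 levels counting the root), so the depth is the number of divisions: log_4(67108864) = 13

The recursion tree depth is log_4(67108864) = 13. At each level, the problem size is divided by 4, so it takes 13 divisions to reduce to a base case of size 1. The algorithm makes 1 recursive call at each level.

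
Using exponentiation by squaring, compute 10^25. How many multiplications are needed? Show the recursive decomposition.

Computing 10^25 by squaring (build up from 10^1; each line after the first costs one multiplication):

10^1 = 10
10^2 = (10^1)^2 = 10^2 = 100
10^3 = 10 * 10^2 = 10 * 100 = 1000
10^6 = (10^3)^2 = 1000^2 = 1000000
10^12 = (10^6)^2 = 1000000^2 = 1000000000000
10^24 = (10^12)^2 = 1000000000000^2 = 1000000000000000000000000
10^25 = 10 * 10^24 = 10 * 1000000000000000000000000 = 10000000000000000000000000

Result: 10000000000000000000000000
Multiplications needed: 6 (6 lines after 10^1)

10^25 = 10000000000000000000000000. Using exponentiation by squaring, this requires 6 multiplications. The key idea: if the exponent is even, square the half-power; if odd, multiply by the base once.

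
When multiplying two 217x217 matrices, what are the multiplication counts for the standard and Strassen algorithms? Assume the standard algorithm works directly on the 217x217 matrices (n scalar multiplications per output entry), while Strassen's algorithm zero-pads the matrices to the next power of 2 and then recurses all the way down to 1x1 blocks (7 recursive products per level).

Matrix multiplication for 217x217 matrices:

Strassen's algorithm requires power-of-2 dimensions. Pad 217x217 to 256x256 (next power of 2).

Standard algorithm: 217^3 = 10218313 multiplications
Strassen's algorithm: 7^(log2(256)) = 7^8 = 5764801 multiplications
Savings: 10218313 - 5764801 = 4453512 multiplications

Standard: 10218313 multiplications (217^3). Strassen: 5764801 multiplications (7^8, after padding to 256x256). Strassen reduces 8 recursive multiplications to 7 at each level.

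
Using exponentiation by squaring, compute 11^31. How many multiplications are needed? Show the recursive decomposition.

Computing 11^31 by squaring (build up from 11^1; each line after the first costs one multiplication):

11^1 = 11
11^2 = (11^1)^2 = 11^2 = 121
11^3 = 11 * 11^2 = 11 * 121 = 1331
11^6 = (11^3)^2 = 1331^2 = 1771561
11^7 = 11 * 11^6 = 11 * 1771561 = 19487171
11^14 = (11^7)^2 = 19487171^2 = 379749833583241
11^15 = 11 * 11^14 = 11 * 379749833583241 = 4177248169415651
11^30 = (11^15)^2 = 4177248169415651^2 = 17449402268886407318558803753801
11^31 = 11 * 11^30 = 11 * 17449402268886407318558803753801 = 191943424957750480504146841291811

Result: 191943424957750480504146841291811
Multiplications needed: 8 (8 lines after 11^1)

11^31 = 191943424957750480504146841291811. Using exponentiation by squaring, this requires 8 multiplications. The key idea: if the exponent is even, square the half-power; if odd, multiply by the base once.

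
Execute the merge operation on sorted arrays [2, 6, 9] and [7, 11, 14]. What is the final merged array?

Merging process:

Compare 2 vs 7: take 2 from left. Merged: [2]
Compare 6 vs 7: take 6 from left. Merged: [2, 6]
Compare 9 vs 7: take 7 from right. Merged: [2, 6, 7]
Compare 9 vs 11: take 9 from left. Merged: [2, 6, 7, 9]
Append remaining from right: [11, 14]. Merged: [2, 6, 7, 9, 11, 14]

Final merged array: [2, 6, 7, 9, 11, 14]
Total comparisons: 4

The merged array is [2, 6, 7, 9, 11, 14], requiring 4 comparisons. The merge step runs in O(n) time where n is the total number of elements.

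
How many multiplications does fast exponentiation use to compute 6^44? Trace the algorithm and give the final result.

Computing 6^44 by squaring (build up from 6^1; each line after the first costs one multiplication):

6^1 = 6
6^2 = (6^1)^2 = 6^2 = 36
6^4 = (6^2)^2 = 36^2 = 1296
6^5 = 6 * 6^4 = 6 * 1296 = 7776
6^10 = (6^5)^2 = 7776^2 = 60466176
6^11 = 6 * 6^10 = 6 * 60466176 = 362797056
6^22 = (6^11)^2 = 362797056^2 = 131621703842267136
6^44 = (6^22)^2 = 131621703842267136^2 = 17324272922341479351919144385642496

Result: 17324272922341479351919144385642496
Multiplications needed: 7 (7 lines after 6^1)

6^44 = 17324272922341479351919144385642496. Using exponentiation by squaring, this requires 7 multiplications. The key idea: if the exponent is even, square the half-power; if odd, multiply by the base once.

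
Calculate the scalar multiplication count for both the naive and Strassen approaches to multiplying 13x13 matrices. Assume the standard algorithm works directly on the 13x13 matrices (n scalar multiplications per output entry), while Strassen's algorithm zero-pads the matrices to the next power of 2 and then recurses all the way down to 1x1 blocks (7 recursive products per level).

Matrix multiplication for 13x13 matrices:

Strassen's algorithm requires power-of-2 dimensions. Pad 13x13 to 16x16 (next power of 2).

Standard algorithm: 13^3 = 2197 multiplications
Strassen's algorithm: 7^(log2(16)) = 7^4 = 2401 multiplications
Difference: 2197 - 2401 = -204 (Strassen uses MORE here due to padding overhead — for small or just-over-power-of-2 n, padding can outweigh the per-level savings)

Standard: 2197 multiplications (13^3). Strassen: 2401 multiplications (7^4, after padding to 16x16). Strassen reduces 8 recursive multiplications to 7 at each level.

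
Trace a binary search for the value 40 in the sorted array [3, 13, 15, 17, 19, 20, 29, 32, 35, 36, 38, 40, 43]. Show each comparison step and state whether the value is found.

Binary search for 40 in [3, 13, 15, 17, 19, 20, 29, 32, 35, 36, 38, 40, 43]:

lo=0, hi=12, mid=6, arr[mid]=29 -> 29 < 40, search right half
lo=7, hi=12, mid=9, arr[mid]=36 -> 36 < 40, search right half
lo=10, hi=12, mid=11, arr[mid]=40 -> Found target at index 11!

Binary search finds 40 at index 11 after 3 comparisons. The search repeatedly halves the search space by comparing with the middle element.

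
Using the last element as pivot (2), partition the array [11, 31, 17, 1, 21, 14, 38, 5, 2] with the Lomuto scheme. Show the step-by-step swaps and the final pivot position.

Lomuto partition with pivot = 2:

Initial array: [11, 31, 17, 1, 21, 14, 38, 5, 2]

arr[0]=11 > 2: no swap
arr[1]=31 > 2: no swap
arr[2]=17 > 2: no swap
arr[3]=1 <= 2: swap with position 0, array becomes [1, 31, 17, 11, 21, 14, 38, 5, 2]
arr[4]=21 > 2: no swap
arr[5]=14 > 2: no swap
arr[6]=38 > 2: no swap
arr[7]=5 > 2: no swap

Place pivot at position 1: [1, 2, 17, 11, 21, 14, 38, 5, 31]
Pivot position: 1

After partitioning with pivot 2, the array becomes [1, 2, 17, 11, 21, 14, 38, 5, 31]. The pivot is placed at index 1. All elements to the left of the pivot are <= 2, and all elements to the right are > 2.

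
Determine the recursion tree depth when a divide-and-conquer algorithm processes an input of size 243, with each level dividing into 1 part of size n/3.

For divide and conquer with division factor 3:

Problem sizes at each level:
Level 0: 243
Level 1: 81
Level 2: 27
Level 3: 9
Level 4: 3
Level 5: 1

The root is level 0 and the size-1 base case is level 5 (the tree spans levels 0 through 5, i.e. 6 levels counting the root), so the depth is the number of divisions: log_3(243) = 5

The recursion tree depth is log_3(243) = 5. At each level, the problem size is divided by 3, so it takes 5 divisions to reduce to a base case of size 1. The algorithm makes 1 recursive call at each level.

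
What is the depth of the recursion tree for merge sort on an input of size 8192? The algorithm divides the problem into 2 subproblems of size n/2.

For divide and conquer with division factor 2:

Problem sizes at each level:
Level 0: 8192
Level 1: 4096
Level 2: 2048
Level 3: 1024
Level 4: 512
Level 5: 256
Level 6: 128
Level 7: 64
Level 8: 32
Level 9: 16
Level 10: 8
Level 11: 4
Level 12: 2
Level 13: 1

The root is level 0 and the size-1 base case is level 13 (the tree spans levels 0 through 13, i.e. 14 levels counting the root), so the depth is the number of divisions: log_2(8192) = 13

The recursion tree depth is log_2(8192) = 13. At each level, the problem size is divided by 2, so it takes 13 divisions to reduce to a base case of size 1. The algorithm makes 2 recursive calls at each level.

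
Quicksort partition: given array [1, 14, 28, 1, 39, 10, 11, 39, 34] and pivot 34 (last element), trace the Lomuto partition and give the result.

Lomuto partition with pivot = 34:

Initial array: [1, 14, 28, 1, 39, 10, 11, 39, 34]

arr[0]=1 <= 34: swap with position 0, array becomes [1, 14, 28, 1, 39, 10, 11, 39, 34]
arr[1]=14 <= 34: swap with position 1, array becomes [1, 14, 28, 1, 39, 10, 11, 39, 34]
arr[2]=28 <= 34: swap with position 2, array becomes [1, 14, 28, 1, 39, 10, 11, 39, 34]
arr[3]=1 <= 34: swap with position 3, array becomes [1, 14, 28, 1, 39, 10, 11, 39, 34]
arr[4]=39 > 34: no swap
arr[5]=10 <= 34: swap with position 4, array becomes [1, 14, 28, 1, 10, 39, 11, 39, 34]
arr[6]=11 <= 34: swap with position 5, array becomes [1, 14, 28, 1, 10, 11, 39, 39, 34]
arr[7]=39 > 34: no swap

Place pivot at position 6: [1, 14, 28, 1, 10, 11, 34, 39, 39]
Pivot position: 6

After partitioning with pivot 34, the array becomes [1, 14, 28, 1, 10, 11, 34, 39, 39]. The pivot is placed at index 6. All elements to the left of the pivot are <= 34, and all elements to the right are > 34.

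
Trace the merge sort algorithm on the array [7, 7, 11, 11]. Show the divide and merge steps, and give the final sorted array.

Merge sort trace:

Split: [7, 7, 11, 11] -> [7, 7] and [11, 11]
  Split: [7, 7] -> [7] and [7]
  Merge: [7] + [7] -> [7, 7]
  Split: [11, 11] -> [11] and [11]
  Merge: [11] + [11] -> [11, 11]
Merge: [7, 7] + [11, 11] -> [7, 7, 11, 11]

Final sorted array: [7, 7, 11, 11]

The merge sort proceeds by recursively splitting the array and merging sorted halves.
After all merges, the sorted array is [7, 7, 11, 11].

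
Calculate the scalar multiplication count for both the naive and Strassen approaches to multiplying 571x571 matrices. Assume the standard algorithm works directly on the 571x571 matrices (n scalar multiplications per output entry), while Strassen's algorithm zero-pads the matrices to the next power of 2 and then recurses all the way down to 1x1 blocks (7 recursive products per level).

Matrix multiplication for 571x571 matrices:

Strassen's algorithm requires power-of-2 dimensions. Pad 571x571 to 1024x1024 (next power of 2).

Standard algorithm: 571^3 = 186169411 multiplications
Strassen's algorithm: 7^(log2(1024)) = 7^10 = 282475249 multiplications
Difference: 186169411 - 282475249 = -96305838 (Strassen uses MORE here due to padding overhead — for small or just-over-power-of-2 n, padding can outweigh the per-level savings)

Standard: 186169411 multiplications (571^3). Strassen: 282475249 multiplications (7^10, after padding to 1024x1024). Strassen reduces 8 recursive multiplications to 7 at each level.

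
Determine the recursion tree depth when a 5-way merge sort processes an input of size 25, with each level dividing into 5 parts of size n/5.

For divide and conquer with division factor 5:

Problem sizes at each level:
Level 0: 25
Level 1: 5
Level 2: 1

The root is level 0 and the size-1 base case is level 2 (the tree spans levels 0 through 2, i.e. 3 levels counting the root), so the depth is the number of divisions: log_5(25) = 2

The recursion tree depth is log_5(25) = 2. At each level, the problem size is divided by 5, so it takes 2 divisions to reduce to a base case of size 1. The algorithm makes 5 recursive calls at each level.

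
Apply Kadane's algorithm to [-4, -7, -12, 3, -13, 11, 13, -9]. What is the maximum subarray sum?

Using Kadane's algorithm on [-4, -7, -12, 3, -13, 11, 13, -9]:

Scanning through the array:
Position 1 (value -7): max_ending_here = -7, max_so_far = -4
Position 2 (value -12): max_ending_here = -12, max_so_far = -4
Position 3 (value 3): max_ending_here = 3, max_so_far = 3
Position 4 (value -13): max_ending_here = -10, max_so_far = 3
Position 5 (value 11): max_ending_here = 11, max_so_far = 11
Position 6 (value 13): max_ending_here = 24, max_so_far = 24
Position 7 (value -9): max_ending_here = 15, max_so_far = 24

Maximum subarray: [11, 13]
Maximum sum: 24

The maximum subarray is [11, 13] with sum 24. This subarray runs from index 5 to index 6.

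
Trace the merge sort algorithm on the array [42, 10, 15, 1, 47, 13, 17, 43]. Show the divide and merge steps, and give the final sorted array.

Merge sort trace:

Split: [42, 10, 15, 1, 47, 13, 17, 43] -> [42, 10, 15, 1] and [47, 13, 17, 43]
  Split: [42, 10, 15, 1] -> [42, 10] and [15, 1]
    Split: [42, 10] -> [42] and [10]
    Merge: [42] + [10] -> [10, 42]
    Split: [15, 1] -> [15] and [1]
    Merge: [15] + [1] -> [1, 15]
  Merge: [10, 42] + [1, 15] -> [1, 10, 15, 42]
  Split: [47, 13, 17, 43] -> [47, 13] and [17, 43]
    Split: [47, 13] -> [47] and [13]
    Merge: [47] + [13] -> [13, 47]
    Split: [17, 43] -> [17] and [43]
    Merge: [17] + [43] -> [17, 43]
  Merge: [13, 47] + [17, 43] -> [13, 17, 43, 47]
Merge: [1, 10, 15, 42] + [13, 17, 43, 47] -> [1, 10, 13, 15, 17, 42, 43, 47]

Final sorted array: [1, 10, 13, 15, 17, 42, 43, 47]

The merge sort proceeds by recursively splitting the array and merging sorted halves.
After all merges, the sorted array is [1, 10, 13, 15, 17, 42, 43, 47].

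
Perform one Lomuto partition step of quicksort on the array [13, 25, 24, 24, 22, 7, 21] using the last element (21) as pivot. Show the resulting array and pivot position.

Lomuto partition with pivot = 21:

Initial array: [13, 25, 24, 24, 22, 7, 21]

arr[0]=13 <= 21: swap with position 0, array becomes [13, 25, 24, 24, 22, 7, 21]
arr[1]=25 > 21: no swap
arr[2]=24 > 21: no swap
arr[3]=24 > 21: no swap
arr[4]=22 > 21: no swap
arr[5]=7 <= 21: swap with position 1, array becomes [13, 7, 24, 24, 22, 25, 21]

Place pivot at position 2: [13, 7, 21, 24, 22, 25, 24]
Pivot position: 2

After partitioning with pivot 21, the array becomes [13, 7, 21, 24, 22, 25, 24]. The pivot is placed at index 2. All elements to the left of the pivot are <= 21, and all elements to the right are > 21.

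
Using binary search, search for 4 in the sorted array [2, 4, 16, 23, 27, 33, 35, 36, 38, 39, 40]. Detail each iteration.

Binary search for 4 in [2, 4, 16, 23, 27, 33, 35, 36, 38, 39, 40]:

lo=0, hi=10, mid=5, arr[mid]=33 -> 33 > 4, search left half
lo=0, hi=4, mid=2, arr[mid]=16 -> 16 > 4, search left half
lo=0, hi=1, mid=0, arr[mid]=2 -> 2 < 4, search right half
lo=1, hi=1, mid=1, arr[mid]=4 -> Found target at index 1!

Binary search finds 4 at index 1 after 4 comparisons. The search repeatedly halves the search space by comparing with the middle element.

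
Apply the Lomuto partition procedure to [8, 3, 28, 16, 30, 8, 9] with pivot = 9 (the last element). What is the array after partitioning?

Lomuto partition with pivot = 9:

Initial array: [8, 3, 28, 16, 30, 8, 9]

arr[0]=8 <= 9: swap with position 0, array becomes [8, 3, 28, 16, 30, 8, 9]
arr[1]=3 <= 9: swap with position 1, array becomes [8, 3, 28, 16, 30, 8, 9]
arr[2]=28 > 9: no swap
arr[3]=16 > 9: no swap
arr[4]=30 > 9: no swap
arr[5]=8 <= 9: swap with position 2, array becomes [8, 3, 8, 16, 30, 28, 9]

Place pivot at position 3: [8, 3, 8, 9, 30, 28, 16]
Pivot position: 3

After partitioning with pivot 9, the array becomes [8, 3, 8, 9, 30, 28, 16]. The pivot is placed at index 3. All elements to the left of the pivot are <= 9, and all elements to the right are > 9.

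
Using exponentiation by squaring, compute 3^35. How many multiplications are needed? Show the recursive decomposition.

Computing 3^35 by squaring (build up from 3^1; each line after the first costs one multiplication):

3^1 = 3
3^2 = (3^1)^2 = 3^2 = 9
3^4 = (3^2)^2 = 9^2 = 81
3^8 = (3^4)^2 = 81^2 = 6561
3^16 = (3^8)^2 = 6561^2 = 43046721
3^17 = 3 * 3^16 = 3 * 43046721 = 129140163
3^34 = (3^17)^2 = 129140163^2 = 16677181699666569
3^35 = 3 * 3^34 = 3 * 16677181699666569 = 50031545098999707

Result: 50031545098999707
Multiplications needed: 7 (7 lines after 3^1)

3^35 = 50031545098999707. Using exponentiation by squaring, this requires 7 multiplications. The key idea: if the exponent is even, square the half-power; if odd, multiply by the base once.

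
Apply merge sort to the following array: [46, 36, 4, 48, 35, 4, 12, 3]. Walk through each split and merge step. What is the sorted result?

Merge sort trace:

Split: [46, 36, 4, 48, 35, 4, 12, 3] -> [46, 36, 4, 48] and [35, 4, 12, 3]
  Split: [46, 36, 4, 48] -> [46, 36] and [4, 48]
    Split: [46, 36] -> [46] and [36]
    Merge: [46] + [36] -> [36, 46]
    Split: [4, 48] -> [4] and [48]
    Merge: [4] + [48] -> [4, 48]
  Merge: [36, 46] + [4, 48] -> [4, 36, 46, 48]
  Split: [35, 4, 12, 3] -> [35, 4] and [12, 3]
    Split: [35, 4] -> [35] and [4]
    Merge: [35] + [4] -> [4, 35]
    Split: [12, 3] -> [12] and [3]
    Merge: [12] + [3] -> [3, 12]
  Merge: [4, 35] + [3, 12] -> [3, 4, 12, 35]
Merge: [4, 36, 46, 48] + [3, 4, 12, 35] -> [3, 4, 4, 12, 35, 36, 46, 48]

Final sorted array: [3, 4, 4, 12, 35, 36, 46, 48]

The merge sort proceeds by recursively splitting the array and merging sorted halves.
After all merges, the sorted array is [3, 4, 4, 12, 35, 36, 46, 48].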